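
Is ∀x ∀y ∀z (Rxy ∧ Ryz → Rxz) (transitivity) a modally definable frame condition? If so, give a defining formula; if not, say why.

The condition is transitivity. A defining modal formula is □p → □□p.
Suppose □p→□□p is valid. Take Rxy, Ryz and set V(p)={w : Rxw}. Then □p at x, so □□p at x, so □p at y, so p at z, i.e. Rxz.

Yes — defined by □p → □□p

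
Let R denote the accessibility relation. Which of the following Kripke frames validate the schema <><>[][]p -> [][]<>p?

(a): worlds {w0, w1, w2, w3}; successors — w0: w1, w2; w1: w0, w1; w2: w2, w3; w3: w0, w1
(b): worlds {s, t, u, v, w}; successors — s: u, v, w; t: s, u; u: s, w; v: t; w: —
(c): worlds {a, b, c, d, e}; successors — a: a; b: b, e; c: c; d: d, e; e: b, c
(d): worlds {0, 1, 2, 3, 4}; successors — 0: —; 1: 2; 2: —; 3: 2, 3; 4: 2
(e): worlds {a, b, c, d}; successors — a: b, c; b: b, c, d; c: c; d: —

(a)

Frame correspondent (Sahlqvist): forall x forall y forall z ((x R^2 y & x R^2 z) -> exists w (y R^2 w & zRw)) — i.e. a generalized confluence (Geach) condition.
(a): satisfies the condition.
(b): fails — sR²s, sR²w but no w* with sR²w* and wRw*.
(c): fails — bR²c, bR²b but no w with cR²w and bRw.
(d): fails — 3R²2, 3R²2 but no w with 2R²w and 2Rw.
(e): fails — aR²b, aR²d but no w with bR²w and dRw.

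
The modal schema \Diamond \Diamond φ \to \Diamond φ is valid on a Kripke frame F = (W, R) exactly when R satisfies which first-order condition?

transitivity: \forall x \forall y \forall z (Rxy \wedge Ryz \to Rxz)

This schema is equivalent to the 4 axiom □φ → □□φ.
It corresponds to transitivity: \forall x \forall y \forall z (Rxy \wedge Ryz \to Rxz).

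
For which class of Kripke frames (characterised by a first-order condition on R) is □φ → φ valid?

reflexivity

Suppose □φ→φ is valid. At any x set V(φ)={w : Rxw}. Then □φ holds at x, so φ holds at x, i.e. Rxx.
Conversely, any frame satisfying ∀x Rxx validates the schema.
So the correspondent is reflexivity.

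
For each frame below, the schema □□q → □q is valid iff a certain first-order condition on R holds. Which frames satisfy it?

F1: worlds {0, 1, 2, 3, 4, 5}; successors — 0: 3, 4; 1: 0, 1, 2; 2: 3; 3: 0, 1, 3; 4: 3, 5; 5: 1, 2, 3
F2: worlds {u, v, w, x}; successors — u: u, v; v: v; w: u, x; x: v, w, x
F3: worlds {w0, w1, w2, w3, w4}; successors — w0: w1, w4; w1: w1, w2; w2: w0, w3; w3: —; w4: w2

F2

This is the axiom for density; its first-order frame correspondent is ∀x ∀y (Rxy → ∃z (Rxz ∧ Rzy)).
F1: fails — R04 but no z with R0z and Rz4.
F2: satisfies the condition.
F3: fails — Rw0w4 but no z with Rw0z and Rzw4.
Valid on: F2.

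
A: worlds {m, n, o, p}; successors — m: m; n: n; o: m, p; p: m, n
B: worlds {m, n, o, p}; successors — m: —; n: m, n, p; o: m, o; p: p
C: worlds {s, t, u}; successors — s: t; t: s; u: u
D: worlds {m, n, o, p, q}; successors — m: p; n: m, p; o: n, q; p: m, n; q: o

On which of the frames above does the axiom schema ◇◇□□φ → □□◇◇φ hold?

This is the axiom for a generalized confluence (Geach) condition; its first-order frame correspondent is ∀x ∀y ∀z ((xR²y ∧ xR²z) → ∃w (yR²w ∧ zR²w)).
A: fails — oR²m, oR²n but no w with mR²w and nR²w.
B: fails — nR²m, nR²m but no w with mR²w and mR²w.
C: satisfies the condition.
D: satisfies the condition.

C, D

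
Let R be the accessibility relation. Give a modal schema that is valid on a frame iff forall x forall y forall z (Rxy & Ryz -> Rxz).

The condition is transitivity. The 4 schema □ψ → □□ψ defines it.
Suppose □ψ→□□ψ is valid. Take Rxy, Ryz and set V(ψ)={w : Rxw}. Then □ψ at x, so □□ψ at x, so □ψ at y, so ψ at z, i.e. Rxz.

□ψ → □□ψ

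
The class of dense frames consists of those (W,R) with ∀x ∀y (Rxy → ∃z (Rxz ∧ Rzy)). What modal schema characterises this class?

□□r → □r

The condition is density. The C4 schema □□r → □r defines it.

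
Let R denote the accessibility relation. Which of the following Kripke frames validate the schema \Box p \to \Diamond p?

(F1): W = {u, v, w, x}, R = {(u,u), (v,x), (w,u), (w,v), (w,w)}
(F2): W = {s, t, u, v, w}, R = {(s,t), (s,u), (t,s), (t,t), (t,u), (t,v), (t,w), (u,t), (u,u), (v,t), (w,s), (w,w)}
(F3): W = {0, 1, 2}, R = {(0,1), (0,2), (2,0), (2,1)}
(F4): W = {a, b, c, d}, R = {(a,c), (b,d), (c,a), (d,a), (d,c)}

(F2), (F4)

Frame correspondent (Sahlqvist): \forall x \exists y Rxy — i.e. seriality.
(F1): fails — world x has no successor.
(F2): satisfies the condition.
(F3): fails — world 1 has no successor.
(F4): satisfies the condition.
Valid on: (F2), (F4).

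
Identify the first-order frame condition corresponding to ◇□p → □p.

The Euclidean property

This is frame-equivalent to ◇p → □◇p (substitute ¬p for p and contrapose).
Suppose ◇p→□◇p is valid. Take Rxy, Rxz and set V(p)={y}. Then ◇p at x, so □◇p at x, so ◇p at z, so some w with Rzw has p; w=y, i.e. Rzy. By symmetry of the argument, Ryz.
The converse is a direct semantic check.
So the correspondent is the Euclidean property.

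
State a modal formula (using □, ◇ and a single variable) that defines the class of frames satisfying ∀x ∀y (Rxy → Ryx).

q → □◇q

The condition is symmetry. The B schema q → □◇q defines it.
Suppose q→□◇q is valid. Take Rxy and set V(q)={x}. Then q at x, so □◇q at x, so ◇q at y, so some z with Ryz has q; z=x, i.e. Ryx.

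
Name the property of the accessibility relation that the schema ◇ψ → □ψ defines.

Partial functionality

This is the CD axiom.
It corresponds to partial functionality: ∀x ∀y ∀z (Rxy ∧ Rxz → y = z).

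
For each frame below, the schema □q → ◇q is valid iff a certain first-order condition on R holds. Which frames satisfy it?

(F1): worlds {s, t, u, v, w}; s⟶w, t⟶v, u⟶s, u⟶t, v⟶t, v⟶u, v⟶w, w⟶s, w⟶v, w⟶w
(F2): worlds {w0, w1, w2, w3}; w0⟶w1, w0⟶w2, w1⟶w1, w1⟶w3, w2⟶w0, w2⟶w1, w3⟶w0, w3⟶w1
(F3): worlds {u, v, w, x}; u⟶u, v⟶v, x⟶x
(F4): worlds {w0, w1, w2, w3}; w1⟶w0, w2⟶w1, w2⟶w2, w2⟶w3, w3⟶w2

(F1), (F2)

This is the axiom for seriality; its first-order frame correspondent is ∀x ∃y Rxy.
(F1): condition met.
(F2): condition met.
(F3): fails — world w has no successor.
(F4): fails — world w0 has no successor.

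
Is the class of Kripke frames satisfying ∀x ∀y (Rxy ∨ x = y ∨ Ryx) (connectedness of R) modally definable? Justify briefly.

Not definable by any modal formula

Any modally definable frame class is closed under disjoint unions.
Take 2 disjoint single-world reflexive frames: each is trivially connected, but their disjoint union has 2 worlds with no edge between distinct components, so it is not connected.
So no modal formula (or set of formulas) defines exactly the connected frames.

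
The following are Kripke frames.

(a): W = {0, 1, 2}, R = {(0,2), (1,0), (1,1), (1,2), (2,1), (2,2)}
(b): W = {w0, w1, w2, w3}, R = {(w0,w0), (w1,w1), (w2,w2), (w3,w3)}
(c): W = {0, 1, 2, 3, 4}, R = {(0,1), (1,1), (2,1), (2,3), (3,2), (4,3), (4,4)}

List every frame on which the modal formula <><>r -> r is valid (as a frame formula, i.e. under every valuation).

(b)

This is the axiom for a generalized confluence (Geach) condition; its first-order frame correspondent is forall x forall y (x R^2 y -> exists w (y = w & x = w)).
(a): fails — 0R²1 but 1 ≠ 0.
(b): condition met.
(c): fails — 0R²1 but 1 ≠ 0.
Valid on: (b).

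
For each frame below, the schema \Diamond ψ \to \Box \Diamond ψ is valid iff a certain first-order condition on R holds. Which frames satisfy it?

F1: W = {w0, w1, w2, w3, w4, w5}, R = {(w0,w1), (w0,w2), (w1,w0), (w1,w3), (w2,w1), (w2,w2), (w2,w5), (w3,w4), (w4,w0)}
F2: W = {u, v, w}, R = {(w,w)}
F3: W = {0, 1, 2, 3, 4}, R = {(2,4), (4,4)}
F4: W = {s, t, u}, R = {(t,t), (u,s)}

F2, F3

Frame correspondent (Sahlqvist): \forall x \forall y \forall z (Rxy \wedge Rxz \to Ryz) — i.e. the Euclidean property.
F1: fails — Rw0w1 and Rw0w1 but not Rw1w1.
F2: condition met.
F3: condition met.
F4: fails — Rus and Rus but not Rss.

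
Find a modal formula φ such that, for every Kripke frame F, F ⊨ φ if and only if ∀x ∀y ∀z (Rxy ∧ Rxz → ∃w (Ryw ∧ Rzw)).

A defining formula is ◇□q → □◇q (the .2 axiom).
Suppose ◇□q→□◇q is valid. Take Rxy, Rxz and set V(q)={w : Ryw}. Then □q at y so ◇□q at x, so □◇q at x, so ◇q at z, giving w with Rzw and Ryw.

◇□q → □◇q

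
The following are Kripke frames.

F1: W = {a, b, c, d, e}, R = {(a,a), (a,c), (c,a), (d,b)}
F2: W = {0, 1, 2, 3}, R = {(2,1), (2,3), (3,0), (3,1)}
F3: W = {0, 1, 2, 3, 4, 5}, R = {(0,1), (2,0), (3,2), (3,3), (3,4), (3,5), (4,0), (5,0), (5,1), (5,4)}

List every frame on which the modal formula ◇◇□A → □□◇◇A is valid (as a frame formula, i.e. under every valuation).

F1

The schema corresponds to a generalized confluence (Geach) condition: ∀x ∀y ∀z ((xR²y ∧ xR²z) → ∃w (yRw ∧ zR²w)).
F1: ✓.
F2: fails — 2R²0, 2R²0 but no w with 0Rw and 0R²w.
F3: fails — 2R²1, 2R²1 but no w with 1Rw and 1R²w.
Valid on: F1.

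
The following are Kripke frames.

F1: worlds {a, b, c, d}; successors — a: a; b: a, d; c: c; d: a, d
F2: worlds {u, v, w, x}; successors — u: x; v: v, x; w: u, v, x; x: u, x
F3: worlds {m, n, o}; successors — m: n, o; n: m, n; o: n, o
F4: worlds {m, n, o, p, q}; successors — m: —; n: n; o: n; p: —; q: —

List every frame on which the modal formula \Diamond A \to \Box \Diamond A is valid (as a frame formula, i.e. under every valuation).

F4

Frame correspondent (Sahlqvist): \forall x \forall y \forall z (Rxy \wedge Rxz \to Ryz) — i.e. the Euclidean property.
F1: fails — Rba and Rbd but not Rad.
F2: fails — Rvx and Rvv but not Rxv.
F3: fails — Rmn and Rmo but not Rno.
F4: condition met.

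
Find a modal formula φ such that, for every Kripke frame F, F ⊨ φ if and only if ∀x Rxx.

□ψ → ψ

The condition is reflexivity. The T schema □ψ → ψ defines it.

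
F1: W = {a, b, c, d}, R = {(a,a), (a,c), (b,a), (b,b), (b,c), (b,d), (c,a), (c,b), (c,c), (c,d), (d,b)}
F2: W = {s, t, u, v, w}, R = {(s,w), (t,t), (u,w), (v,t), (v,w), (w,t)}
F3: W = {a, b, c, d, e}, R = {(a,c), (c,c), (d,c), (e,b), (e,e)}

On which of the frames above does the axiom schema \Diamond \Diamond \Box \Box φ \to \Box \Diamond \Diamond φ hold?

The schema corresponds to a generalized confluence (Geach) condition: \forall x \forall y \forall z ((x R^2 y \wedge xRz) \to \exists w (y R^2 w \wedge z R^2 w)).
F1: satisfies the condition.
F2: satisfies the condition.
F3: fails — eR²b, eRb but no w with bR²w and bR²w.
Valid on: F1, F2.

F1, F2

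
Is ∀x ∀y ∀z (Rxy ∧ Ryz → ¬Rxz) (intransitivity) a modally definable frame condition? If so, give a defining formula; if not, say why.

No

If a class were modally definable it would be closed under surjective bounded morphisms (Goldblatt–Thomason).
The 7-cycle (worlds s,t,u,v,w,x,y with s→t→u→v→w→x→y→s) is intransitive. Mapping every world to a single reflexive point • is a surjective bounded morphism; the reflexive point is not intransitive (R••∧R•• but R••).
So no modal formula (or set of formulas) defines exactly the intransitive frames.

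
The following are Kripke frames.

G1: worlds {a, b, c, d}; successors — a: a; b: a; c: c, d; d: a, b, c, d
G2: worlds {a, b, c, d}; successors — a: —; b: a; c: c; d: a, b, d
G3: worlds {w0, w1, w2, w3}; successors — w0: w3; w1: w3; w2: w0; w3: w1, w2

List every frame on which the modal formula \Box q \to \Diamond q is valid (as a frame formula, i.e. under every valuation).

Frame correspondent (Sahlqvist): \forall x \exists y Rxy — i.e. seriality.
G1: satisfies the condition.
G2: fails — world a has no successor.
G3: satisfies the condition.
Valid on: G1, G3.

G1, G3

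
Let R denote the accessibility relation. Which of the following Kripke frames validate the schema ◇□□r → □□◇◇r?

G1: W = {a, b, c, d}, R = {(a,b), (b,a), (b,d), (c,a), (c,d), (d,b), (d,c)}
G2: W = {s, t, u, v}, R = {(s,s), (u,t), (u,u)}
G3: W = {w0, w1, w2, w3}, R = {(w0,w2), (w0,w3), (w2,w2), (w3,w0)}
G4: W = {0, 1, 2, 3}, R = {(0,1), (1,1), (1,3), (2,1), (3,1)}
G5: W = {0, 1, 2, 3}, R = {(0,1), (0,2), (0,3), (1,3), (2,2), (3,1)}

The schema corresponds to a generalized confluence (Geach) condition: ∀x ∀y ∀z ((xRy ∧ xR²z) → ∃w (yR²w ∧ zR²w)).
G1: fails — aRb, aR²a but no w with bR²w and aR²w.
G2: fails — uRt, uR²t but no w with tR²w and tR²w.
G3: holds.
G4: holds.
G5: fails — 0R1, 0R²2 but no w with 1R²w and 2R²w.
Valid on: G3, G4.

G3, G4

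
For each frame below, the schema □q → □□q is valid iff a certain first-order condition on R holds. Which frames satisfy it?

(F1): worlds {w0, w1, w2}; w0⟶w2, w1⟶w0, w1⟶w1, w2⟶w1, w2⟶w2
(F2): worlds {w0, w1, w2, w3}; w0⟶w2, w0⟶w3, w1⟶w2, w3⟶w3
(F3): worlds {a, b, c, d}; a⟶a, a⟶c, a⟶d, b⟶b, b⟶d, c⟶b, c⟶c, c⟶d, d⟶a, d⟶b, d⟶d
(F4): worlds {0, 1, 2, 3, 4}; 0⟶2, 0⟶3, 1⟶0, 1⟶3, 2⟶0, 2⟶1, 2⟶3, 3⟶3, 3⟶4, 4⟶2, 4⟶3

(F2)

Frame correspondent (Sahlqvist): ∀x ∀y ∀z (Rxy ∧ Ryz → Rxz) — i.e. transitivity.
(F1): fails — Rw1w0 and Rw0w2 but not Rw1w2.
(F2): ✓.
(F3): fails — Rcd and Rda but not Rca.
(F4): fails — R10 and R02 but not R12.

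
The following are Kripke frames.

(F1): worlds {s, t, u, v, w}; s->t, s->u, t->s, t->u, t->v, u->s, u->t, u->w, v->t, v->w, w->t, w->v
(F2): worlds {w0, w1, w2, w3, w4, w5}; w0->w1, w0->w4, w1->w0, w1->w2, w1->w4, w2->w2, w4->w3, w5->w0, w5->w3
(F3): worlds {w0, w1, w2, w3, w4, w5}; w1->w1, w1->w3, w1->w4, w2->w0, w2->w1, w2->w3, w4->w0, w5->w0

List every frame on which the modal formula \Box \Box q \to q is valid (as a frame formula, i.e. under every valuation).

(F1)

Frame correspondent (Sahlqvist): \forall x \exists w (x R^2 w \wedge x = w) — i.e. a generalized confluence (Geach) condition.
(F1): satisfies the condition.
(F2): fails — at w3 but no w with w3R²w and w3=w.
(F3): fails — at w0 but no w with w0R²w and w0=w.
Valid on: (F1).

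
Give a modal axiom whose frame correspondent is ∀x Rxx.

The condition is reflexivity. The T schema □ψ → ψ defines it.
Suppose □ψ→ψ is valid. At any x set V(ψ)={w : Rxw}. Then □ψ holds at x, so ψ holds at x, i.e. Rxx.

□ψ → ψ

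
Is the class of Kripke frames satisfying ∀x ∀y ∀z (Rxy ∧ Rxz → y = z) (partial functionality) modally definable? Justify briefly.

This is a Sahlqvist condition; the CD axiom ◇p → □p defines it.
Suppose ◇p→□p is valid. Take Rxy, Rxz and set V(p)={y}. Then ◇p at x, so □p at x, so p at z, i.e. z=y.

Definable; ◇p → □p defines it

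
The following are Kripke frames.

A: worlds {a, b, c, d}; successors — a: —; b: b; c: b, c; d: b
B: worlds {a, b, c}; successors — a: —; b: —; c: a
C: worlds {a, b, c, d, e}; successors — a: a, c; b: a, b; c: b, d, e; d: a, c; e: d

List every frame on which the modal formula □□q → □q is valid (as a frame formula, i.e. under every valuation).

A

The schema corresponds to density: ∀x ∀y (Rxy → ∃z (Rxz ∧ Rzy)).
A: ✓.
B: fails — Rca but no z with Rcz and Rza.
C: fails — Rce but no z with Rcz and Rze.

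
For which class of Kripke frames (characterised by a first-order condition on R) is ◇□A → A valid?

This is frame-equivalent to A → □◇A (substitute ¬A for A and contrapose).
Suppose A→□◇A is valid. Take Rxy and set V(A)={x}. Then A at x, so □◇A at x, so ◇A at y, so some z with Ryz has A; z=x, i.e. Ryx.

symmetry: ∀x ∀y (Rxy → Ryx)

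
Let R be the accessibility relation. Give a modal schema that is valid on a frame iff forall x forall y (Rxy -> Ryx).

This is symmetry; the standard corresponding axiom is B: s → □◇s.
Suppose s→□◇s is valid. Take Rxy and set V(s)={x}. Then s at x, so □◇s at x, so ◇s at y, so some z with Ryz has s; z=x, i.e. Ryx.

s → □◇s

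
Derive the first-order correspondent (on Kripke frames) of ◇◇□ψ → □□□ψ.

This is a Sahlqvist (Geach-type) schema ◇^2□^1ψ → □^3◇^0ψ.
Minimal-valuation argument: fix x; take any y with xR^2y and any z with xR^3z. Set V(ψ) to the set of worlds R-reachable from y in exactly 1 step. Then □^1ψ holds at y, so the antecedent holds at x; validity forces ◇^0ψ at z, giving a w with zR^0w and yR^1w.
First-order correspondent: ∀x ∀y ∀z ((xR²y ∧ xR³z) → ∃w (yRw ∧ z = w)).

∀x ∀y ∀z ((xR²y ∧ xR³z) → ∃w (yRw ∧ z = w))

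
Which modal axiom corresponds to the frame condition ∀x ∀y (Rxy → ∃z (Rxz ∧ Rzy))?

The condition is density. The C4 schema □□r → □r defines it.
Suppose □□r→□r is valid. Take Rxy and set V(r)={w : xR²w}. Then □□r at x, so □r at x, so r at y, i.e. ∃z(Rxz∧Rzy).

□□r → □r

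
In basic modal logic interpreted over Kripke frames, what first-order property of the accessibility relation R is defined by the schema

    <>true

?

seriality: forall x exists y Rxy

◇⊤ holds at w iff w has a successor, so frame-validity of ◇⊤ is exactly seriality. Equivalently via □φ → ◇φ:
Suppose □φ→◇φ is valid. At any x set V(φ)=W. Then □φ at x, so ◇φ at x, so x has a successor.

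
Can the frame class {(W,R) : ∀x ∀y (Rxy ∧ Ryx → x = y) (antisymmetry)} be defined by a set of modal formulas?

No — not modally definable

If a class were modally definable it would be closed under surjective bounded morphisms (Goldblatt–Thomason).
The 8-cycle (worlds s,t,u,v,w,x,y,z with s→t→u→v→w→x→y→z→s) is antisymmetric. Sending even-indexed worlds to a and odd-indexed worlds to b is a surjective bounded morphism onto the two-world frame with a↔b, which is not antisymmetric.
Hence antisymmetry is not modally definable.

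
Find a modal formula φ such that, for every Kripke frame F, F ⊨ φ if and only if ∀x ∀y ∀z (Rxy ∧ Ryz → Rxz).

□s → □□s

A defining formula is □s → □□s (the 4 axiom).
Suppose □s→□□s is valid. Take Rxy, Ryz and set V(s)={w : Rxw}. Then □s at x, so □□s at x, so □s at y, so s at z, i.e. Rxz.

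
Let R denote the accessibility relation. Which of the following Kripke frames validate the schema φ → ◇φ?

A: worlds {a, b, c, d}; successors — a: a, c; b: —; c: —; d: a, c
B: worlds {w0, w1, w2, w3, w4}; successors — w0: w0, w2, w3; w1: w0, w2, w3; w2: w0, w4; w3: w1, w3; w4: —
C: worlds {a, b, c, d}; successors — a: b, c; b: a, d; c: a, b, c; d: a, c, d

none

This is the axiom for reflexivity; its first-order frame correspondent is ∀x Rxx.
A: fails — world b does not see itself.
B: fails — world w1 does not see itself.
C: fails — world a does not see itself.
Valid on no frame.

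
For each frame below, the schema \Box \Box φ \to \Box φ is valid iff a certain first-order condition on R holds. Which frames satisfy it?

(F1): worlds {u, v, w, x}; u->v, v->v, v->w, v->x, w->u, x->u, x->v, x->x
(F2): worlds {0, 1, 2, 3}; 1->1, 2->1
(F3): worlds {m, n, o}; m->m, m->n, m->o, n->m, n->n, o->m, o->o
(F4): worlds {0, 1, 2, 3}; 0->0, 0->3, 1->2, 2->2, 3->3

The schema corresponds to density: \forall x \forall y (Rxy \to \exists z (Rxz \wedge Rzy)).
(F1): fails — Rwu but no z with Rwz and Rzu.
(F2): holds.
(F3): holds.
(F4): holds.

(F2), (F3), (F4)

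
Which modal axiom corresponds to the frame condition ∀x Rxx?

□s → s

This is reflexivity; the standard corresponding axiom is T: □s → s.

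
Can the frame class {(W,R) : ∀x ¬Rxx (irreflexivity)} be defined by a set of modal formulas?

No

Modal frame validity is preserved under surjective bounded morphisms.
The 5-cycle (worlds 0,1,2,3,4 with 0→1→2→3→4→0) is irreflexive, and the map sending every world to a single reflexive point • is a surjective bounded morphism (forth: every edge maps to (•,•); back: every world has a successor). So any modal formula valid on the 5-cycle is also valid on the reflexive point, which is not irreflexive.
Hence irreflexivity is not modally definable.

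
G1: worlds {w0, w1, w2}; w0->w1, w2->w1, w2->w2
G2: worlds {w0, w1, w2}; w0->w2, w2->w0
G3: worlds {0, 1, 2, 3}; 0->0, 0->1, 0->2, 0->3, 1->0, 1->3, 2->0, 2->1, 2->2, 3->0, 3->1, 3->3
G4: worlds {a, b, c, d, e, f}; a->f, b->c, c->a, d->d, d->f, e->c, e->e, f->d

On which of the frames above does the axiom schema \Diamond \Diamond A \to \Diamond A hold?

The schema corresponds to transitivity: \forall x \forall y \forall z (Rxy \wedge Ryz \to Rxz).
G1: holds.
G2: fails — Rw0w2 and Rw2w0 but not Rw0w0.
G3: fails — R10 and R02 but not R12.
G4: fails — Rbc and Rca but not Rba.
Valid on: G1.

G1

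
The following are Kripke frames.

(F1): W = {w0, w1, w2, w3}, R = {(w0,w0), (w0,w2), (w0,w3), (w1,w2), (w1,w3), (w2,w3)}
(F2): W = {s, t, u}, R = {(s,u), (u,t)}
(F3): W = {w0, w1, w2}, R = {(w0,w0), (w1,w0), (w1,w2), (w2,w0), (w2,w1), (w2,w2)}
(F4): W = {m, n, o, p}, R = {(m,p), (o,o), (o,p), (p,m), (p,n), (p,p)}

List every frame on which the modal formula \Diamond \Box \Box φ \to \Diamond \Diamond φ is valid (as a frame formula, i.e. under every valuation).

(F3)

The schema corresponds to a generalized confluence (Geach) condition: \forall x \forall y (xRy \to \exists w (y R^2 w \wedge x R^2 w)).
(F1): fails — w0Rw2 but no w with w2R²w and w0R²w.
(F2): fails — sRu but no w with uR²w and sR²w.
(F3): ✓.
(F4): fails — pRn but no w with nR²w and pR²w.
Valid on: (F3).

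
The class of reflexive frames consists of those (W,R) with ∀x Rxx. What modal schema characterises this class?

The condition is reflexivity. The T schema □s → s defines it.
Suppose □s→s is valid. At any x set V(s)={w : Rxw}. Then □s holds at x, so s holds at x, i.e. Rxx.

□s → s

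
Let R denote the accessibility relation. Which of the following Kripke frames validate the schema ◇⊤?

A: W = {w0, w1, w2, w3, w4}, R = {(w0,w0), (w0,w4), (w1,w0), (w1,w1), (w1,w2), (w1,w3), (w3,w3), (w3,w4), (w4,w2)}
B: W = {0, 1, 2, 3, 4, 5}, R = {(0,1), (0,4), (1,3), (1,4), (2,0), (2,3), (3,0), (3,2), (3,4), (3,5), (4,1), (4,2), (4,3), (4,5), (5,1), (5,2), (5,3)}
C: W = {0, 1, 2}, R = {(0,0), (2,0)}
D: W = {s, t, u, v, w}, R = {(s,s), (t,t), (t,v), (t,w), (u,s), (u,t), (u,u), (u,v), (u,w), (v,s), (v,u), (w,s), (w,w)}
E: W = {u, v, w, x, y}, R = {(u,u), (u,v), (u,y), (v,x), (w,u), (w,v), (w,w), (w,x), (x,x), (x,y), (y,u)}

B, D, E

This is the axiom for seriality; its first-order frame correspondent is ∀x ∃y Rxy.
A: fails — world w2 has no successor.
B: satisfies the condition.
C: fails — world 1 has no successor.
D: satisfies the condition.
E: satisfies the condition.
Valid on: B, D, E.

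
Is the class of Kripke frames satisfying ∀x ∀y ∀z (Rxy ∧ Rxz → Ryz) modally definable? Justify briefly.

Yes — defined by ◇r → □◇r

This is a Sahlqvist condition; the 5 axiom ◇r → □◇r defines it.
Suppose ◇r→□◇r is valid. Take Rxy, Rxz and set V(r)={y}. Then ◇r at x, so □◇r at x, so ◇r at z, so some w with Rzw has r; w=y, i.e. Rzy. By symmetry of the argument, Ryz.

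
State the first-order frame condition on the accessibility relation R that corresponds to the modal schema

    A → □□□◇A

∀x ∀z (xR³z → ∃w (x = w ∧ zRw))

This is a Sahlqvist (Geach-type) schema ◇^0□^0A → □^3◇^1A.
First-order correspondent: ∀x ∀z (xR³z → ∃w (x = w ∧ zRw)).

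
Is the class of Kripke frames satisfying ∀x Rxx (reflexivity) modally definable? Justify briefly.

The condition is reflexivity. A defining modal formula is □r → r.
Suppose □r→r is valid. At any x set V(r)={w : Rxw}. Then □r holds at x, so r holds at x, i.e. Rxx.

Yes — defined by □r → r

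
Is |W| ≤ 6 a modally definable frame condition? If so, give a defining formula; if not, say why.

If a class were modally definable it would be closed under disjoint unions (Goldblatt–Thomason).
Any modal formula valid on each of 7 disjoint one-world frames is valid on their disjoint union (validity is preserved under disjoint unions). Each one-world frame has |W|=1≤6, but the union has |W|=7.
So no modal formula (or set of formulas) defines exactly the |W|≤6 frames.

Not modally definable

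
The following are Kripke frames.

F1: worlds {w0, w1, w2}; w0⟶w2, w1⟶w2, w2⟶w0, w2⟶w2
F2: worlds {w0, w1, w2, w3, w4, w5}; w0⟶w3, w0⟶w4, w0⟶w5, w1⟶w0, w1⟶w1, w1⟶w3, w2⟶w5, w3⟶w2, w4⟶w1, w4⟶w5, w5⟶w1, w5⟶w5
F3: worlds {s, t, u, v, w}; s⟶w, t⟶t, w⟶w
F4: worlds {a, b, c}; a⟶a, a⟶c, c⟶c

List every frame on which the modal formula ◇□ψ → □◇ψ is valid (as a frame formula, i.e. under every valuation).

The schema corresponds to convergence: ∀x ∀y ∀z (Rxy ∧ Rxz → ∃w (Ryw ∧ Rzw)).
F1: ✓.
F2: fails — Rw0w4 and Rw0w3 but w4 and w3 have no common successor.
F3: ✓.
F4: ✓.

F1, F3, F4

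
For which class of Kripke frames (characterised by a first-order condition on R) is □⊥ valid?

emptiness of R

□⊥ is valid iff no world has any successor (otherwise □⊥ fails at any world with one).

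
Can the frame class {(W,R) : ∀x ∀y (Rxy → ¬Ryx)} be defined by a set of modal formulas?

Any modally definable frame class is closed under surjective bounded morphisms.
The 3-cycle (worlds 0,1,2 with 0→1→2→0) is asymmetric. Mapping every world to a single reflexive point • is a surjective bounded morphism, and the reflexive point is not asymmetric (R•• but asymmetry requires ¬R••).
So no modal formula (or set of formulas) defines exactly the asymmetric frames.

No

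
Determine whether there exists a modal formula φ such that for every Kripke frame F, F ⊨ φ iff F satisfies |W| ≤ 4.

Not modally definable

Any modally definable frame class is closed under disjoint unions.
Any modal formula valid on each of 5 disjoint one-world frames is valid on their disjoint union (validity is preserved under disjoint unions). Each one-world frame has |W|=1≤4, but the union has |W|=5.
Hence having at most 4 worlds is not modally definable.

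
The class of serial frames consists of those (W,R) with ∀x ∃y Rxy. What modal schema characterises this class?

The condition is seriality. The D schema □ψ → ◇ψ defines it.

□ψ → ◇ψ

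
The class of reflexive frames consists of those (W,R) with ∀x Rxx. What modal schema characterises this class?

□ψ → ψ

This is reflexivity; the standard corresponding axiom is T: □ψ → ψ.
Suppose □ψ→ψ is valid. At any x set V(ψ)={w : Rxw}. Then □ψ holds at x, so ψ holds at x, i.e. Rxx.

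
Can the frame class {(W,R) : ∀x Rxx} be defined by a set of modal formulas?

This is a Sahlqvist condition; the T axiom □q → q defines it.
Suppose □q→q is valid. At any x set V(q)={w : Rxw}. Then □q holds at x, so q holds at x, i.e. Rxx.

Yes — defined by □q → q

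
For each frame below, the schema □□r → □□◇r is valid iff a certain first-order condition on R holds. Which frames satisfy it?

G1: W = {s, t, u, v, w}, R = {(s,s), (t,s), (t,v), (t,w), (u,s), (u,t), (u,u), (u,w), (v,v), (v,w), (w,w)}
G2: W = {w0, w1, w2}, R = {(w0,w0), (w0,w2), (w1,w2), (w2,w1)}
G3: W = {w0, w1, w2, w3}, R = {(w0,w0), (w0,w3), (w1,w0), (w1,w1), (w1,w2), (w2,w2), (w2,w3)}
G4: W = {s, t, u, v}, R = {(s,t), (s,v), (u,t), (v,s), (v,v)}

This is the axiom for a generalized confluence (Geach) condition; its first-order frame correspondent is ∀x ∀z (xR²z → ∃w (xR²w ∧ zRw)).
G1: ✓.
G2: fails — w1R²w1 but no w with w1R²w and w1Rw.
G3: fails — w0R²w3 but no w with w0R²w and w3Rw.
G4: fails — vR²t but no w with vR²w and tRw.

G1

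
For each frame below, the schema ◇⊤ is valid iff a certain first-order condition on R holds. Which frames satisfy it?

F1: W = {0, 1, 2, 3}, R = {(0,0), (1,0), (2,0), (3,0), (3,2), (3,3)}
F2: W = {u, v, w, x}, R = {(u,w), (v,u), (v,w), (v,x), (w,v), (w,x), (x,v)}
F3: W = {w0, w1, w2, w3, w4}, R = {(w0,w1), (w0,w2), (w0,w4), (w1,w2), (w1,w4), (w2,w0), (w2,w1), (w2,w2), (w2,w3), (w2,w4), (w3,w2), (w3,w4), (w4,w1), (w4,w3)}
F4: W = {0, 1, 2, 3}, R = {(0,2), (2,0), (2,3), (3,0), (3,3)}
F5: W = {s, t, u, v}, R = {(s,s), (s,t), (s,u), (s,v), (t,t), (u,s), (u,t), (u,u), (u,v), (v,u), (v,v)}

F1, F2, F3, F5

The schema corresponds to seriality: ∀x ∃y Rxy.
F1: ✓.
F2: ✓.
F3: ✓.
F4: fails — world 1 has no successor.
F5: ✓.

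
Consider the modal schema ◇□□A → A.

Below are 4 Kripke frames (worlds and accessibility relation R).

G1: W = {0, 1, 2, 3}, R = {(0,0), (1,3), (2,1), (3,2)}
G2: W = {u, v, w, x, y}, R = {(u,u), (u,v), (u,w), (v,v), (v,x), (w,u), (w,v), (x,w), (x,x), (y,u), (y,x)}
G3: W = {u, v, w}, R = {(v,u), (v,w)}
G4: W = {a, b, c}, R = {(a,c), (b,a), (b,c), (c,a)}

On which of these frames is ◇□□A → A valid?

G1

Frame correspondent (Sahlqvist): ∀x ∀y (xRy → ∃w (yR²w ∧ x = w)) — i.e. a generalized confluence (Geach) condition.
G1: condition met.
G2: fails — uRv but no t with vR²t and u=t.
G3: fails — vRu but no t with uR²t and v=t.
G4: fails — aRc but no w with cR²w and a=w.
Valid on: G1.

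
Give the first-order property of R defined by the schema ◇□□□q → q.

∀x ∀y (xRy → ∃w (yR³w ∧ x = w))

This is a Sahlqvist (Geach-type) schema ◇^1□^3q → □^0◇^0q.
First-order correspondent: ∀x ∀y (xRy → ∃w (yR³w ∧ x = w)).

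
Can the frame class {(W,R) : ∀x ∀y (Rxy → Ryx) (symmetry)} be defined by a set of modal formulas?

Yes: it is symmetry, defined by the B schema q → □◇q.
Suppose q→□◇q is valid. Take Rxy and set V(q)={x}. Then q at x, so □◇q at x, so ◇q at y, so some z with Ryz has q; z=x, i.e. Ryx.

Yes, by q → □◇q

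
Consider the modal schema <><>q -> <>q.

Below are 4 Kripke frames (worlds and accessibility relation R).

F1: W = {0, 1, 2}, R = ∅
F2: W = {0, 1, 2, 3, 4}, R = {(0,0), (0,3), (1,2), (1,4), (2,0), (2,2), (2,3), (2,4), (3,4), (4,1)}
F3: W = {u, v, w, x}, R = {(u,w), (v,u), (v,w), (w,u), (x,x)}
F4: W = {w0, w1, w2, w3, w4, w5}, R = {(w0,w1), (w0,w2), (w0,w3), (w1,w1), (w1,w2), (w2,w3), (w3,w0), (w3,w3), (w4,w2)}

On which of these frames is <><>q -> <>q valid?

F1

This is the axiom for transitivity; its first-order frame correspondent is forall x forall y forall z (Rxy & Ryz -> Rxz).
F1: holds.
F2: fails — R34 and R41 but not R31.
F3: fails — Ruw and Rwu but not Ruu.
F4: fails — Rw1w2 and Rw2w3 but not Rw1w3.
Valid on: F1.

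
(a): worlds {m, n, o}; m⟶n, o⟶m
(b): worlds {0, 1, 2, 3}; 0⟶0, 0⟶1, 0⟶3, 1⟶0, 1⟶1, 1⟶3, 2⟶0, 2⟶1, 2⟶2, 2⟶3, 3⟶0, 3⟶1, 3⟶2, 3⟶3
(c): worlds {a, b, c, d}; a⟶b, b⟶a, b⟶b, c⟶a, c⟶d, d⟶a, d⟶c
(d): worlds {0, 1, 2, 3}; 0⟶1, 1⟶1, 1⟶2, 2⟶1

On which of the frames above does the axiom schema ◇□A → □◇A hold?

The schema corresponds to convergence: ∀x ∀y ∀z (Rxy ∧ Rxz → ∃w (Ryw ∧ Rzw)).
(a): fails — Rmn and Rmn but n and n have no common successor.
(b): satisfies the condition.
(c): fails — Rcd and Rca but d and a have no common successor.
(d): satisfies the condition.
Valid on: (b), (d).

(b), (d)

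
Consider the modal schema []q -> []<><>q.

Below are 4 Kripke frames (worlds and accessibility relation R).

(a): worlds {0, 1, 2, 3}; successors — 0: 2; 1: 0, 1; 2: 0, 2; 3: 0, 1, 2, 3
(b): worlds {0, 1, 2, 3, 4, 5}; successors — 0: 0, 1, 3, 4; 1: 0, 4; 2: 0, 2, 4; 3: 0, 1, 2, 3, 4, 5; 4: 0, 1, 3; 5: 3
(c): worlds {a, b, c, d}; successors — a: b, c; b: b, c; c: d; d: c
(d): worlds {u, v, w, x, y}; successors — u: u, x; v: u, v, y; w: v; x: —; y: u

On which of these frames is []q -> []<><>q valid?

(a), (b), (c)

Frame correspondent (Sahlqvist): forall x forall z (xRz -> exists w (xRw & z R^2 w)) — i.e. a generalized confluence (Geach) condition.
(a): satisfies the condition.
(b): satisfies the condition.
(c): satisfies the condition.
(d): fails — uRx but no t with uRt and xR²t.
Valid on: (a), (b), (c).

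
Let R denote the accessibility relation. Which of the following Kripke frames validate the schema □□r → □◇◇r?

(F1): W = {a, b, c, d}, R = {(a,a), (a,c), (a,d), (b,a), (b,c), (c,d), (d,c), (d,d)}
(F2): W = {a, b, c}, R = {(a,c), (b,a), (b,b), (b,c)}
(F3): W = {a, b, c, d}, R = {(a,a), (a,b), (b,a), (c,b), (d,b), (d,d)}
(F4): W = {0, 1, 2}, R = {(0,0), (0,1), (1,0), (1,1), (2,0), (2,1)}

(F1), (F3), (F4)

Frame correspondent (Sahlqvist): ∀x ∀z (xRz → ∃w (xR²w ∧ zR²w)) — i.e. a generalized confluence (Geach) condition.
(F1): condition met.
(F2): fails — aRc but no w with aR²w and cR²w.
(F3): condition met.
(F4): condition met.
Valid on: (F1), (F3), (F4).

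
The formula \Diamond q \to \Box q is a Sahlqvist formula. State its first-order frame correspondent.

partial functionality: \forall x \forall y \forall z (Rxy \wedge Rxz \to y = z)

Suppose ◇q→□q is valid. Take Rxy, Rxz and set V(q)={y}. Then ◇q at x, so □q at x, so q at z, i.e. z=y.
The converse is a direct semantic check.
Frame condition: \forall x \forall y \forall z (Rxy \wedge Rxz \to y = z).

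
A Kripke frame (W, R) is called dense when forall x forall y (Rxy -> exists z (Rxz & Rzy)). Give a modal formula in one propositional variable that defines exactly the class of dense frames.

The condition is density. The C4 schema □□s → □s defines it.
Suppose □□s→□s is valid. Take Rxy and set V(s)={w : xR²w}. Then □□s at x, so □s at x, so s at y, i.e. ∃z(Rxz∧Rzy).

□□s → □s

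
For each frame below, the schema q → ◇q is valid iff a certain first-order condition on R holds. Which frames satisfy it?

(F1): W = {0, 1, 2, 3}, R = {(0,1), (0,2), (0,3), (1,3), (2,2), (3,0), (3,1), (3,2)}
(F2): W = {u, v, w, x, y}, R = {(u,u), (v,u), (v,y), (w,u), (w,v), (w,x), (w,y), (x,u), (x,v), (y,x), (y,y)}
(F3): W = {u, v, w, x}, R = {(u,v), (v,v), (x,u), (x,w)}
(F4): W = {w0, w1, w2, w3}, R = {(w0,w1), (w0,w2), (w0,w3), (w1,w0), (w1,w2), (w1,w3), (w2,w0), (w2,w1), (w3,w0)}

The schema corresponds to reflexivity: ∀x Rxx.
(F1): fails — world 0 does not see itself.
(F2): fails — world v does not see itself.
(F3): fails — world u does not see itself.
(F4): fails — world w0 does not see itself.

none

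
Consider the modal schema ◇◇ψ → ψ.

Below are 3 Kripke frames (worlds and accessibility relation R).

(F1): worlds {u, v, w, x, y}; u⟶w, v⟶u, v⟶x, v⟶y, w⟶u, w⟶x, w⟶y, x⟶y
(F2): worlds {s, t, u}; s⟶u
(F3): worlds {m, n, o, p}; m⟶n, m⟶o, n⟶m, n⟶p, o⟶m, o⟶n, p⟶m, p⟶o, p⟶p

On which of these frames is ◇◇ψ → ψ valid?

This is the axiom for a generalized confluence (Geach) condition; its first-order frame correspondent is ∀x ∀y (xR²y → ∃w (y = w ∧ x = w)).
(F1): fails — uR²x but x ≠ u.
(F2): ✓.
(F3): fails — mR²n but n ≠ m.

(F2)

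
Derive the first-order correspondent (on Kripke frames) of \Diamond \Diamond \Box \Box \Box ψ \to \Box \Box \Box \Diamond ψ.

\forall x \forall y \forall z ((x R^2 y \wedge x R^3 z) \to \exists w (y R^3 w \wedge zRw))

This is a Sahlqvist (Geach-type) schema ◇^2□^3ψ → □^3◇^1ψ.
Minimal-valuation argument: fix x; take any y with xR^2y and any z with xR^3z. Set V(ψ) to the set of worlds R-reachable from y in exactly 3 steps. Then □^3ψ holds at y, so the antecedent holds at x; validity forces ◇^1ψ at z, giving a w with zR^1w and yR^3w.
First-order correspondent: \forall x \forall y \forall z ((x R^2 y \wedge x R^3 z) \to \exists w (y R^3 w \wedge zRw)).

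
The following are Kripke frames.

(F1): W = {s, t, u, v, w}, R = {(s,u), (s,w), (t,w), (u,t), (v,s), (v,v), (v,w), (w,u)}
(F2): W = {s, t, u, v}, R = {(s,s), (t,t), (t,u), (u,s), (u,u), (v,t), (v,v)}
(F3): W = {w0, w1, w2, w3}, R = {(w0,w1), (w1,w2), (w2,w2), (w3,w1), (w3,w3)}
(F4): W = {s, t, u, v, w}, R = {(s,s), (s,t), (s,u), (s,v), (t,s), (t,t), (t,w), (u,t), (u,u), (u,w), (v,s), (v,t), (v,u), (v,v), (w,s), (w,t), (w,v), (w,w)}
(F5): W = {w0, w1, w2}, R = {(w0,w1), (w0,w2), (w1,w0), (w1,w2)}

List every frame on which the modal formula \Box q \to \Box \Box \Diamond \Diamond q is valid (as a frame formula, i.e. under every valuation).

(F4)

The schema corresponds to a generalized confluence (Geach) condition: \forall x \forall z (x R^2 z \to \exists w (xRw \wedge z R^2 w)).
(F1): fails — vR²s but no w* with vRw* and sR²w*.
(F2): fails — tR²s but no w with tRw and sR²w.
(F3): fails — w0R²w2 but no w with w0Rw and w2R²w.
(F4): holds.
(F5): fails — w0R²w2 but no w with w0Rw and w2R²w.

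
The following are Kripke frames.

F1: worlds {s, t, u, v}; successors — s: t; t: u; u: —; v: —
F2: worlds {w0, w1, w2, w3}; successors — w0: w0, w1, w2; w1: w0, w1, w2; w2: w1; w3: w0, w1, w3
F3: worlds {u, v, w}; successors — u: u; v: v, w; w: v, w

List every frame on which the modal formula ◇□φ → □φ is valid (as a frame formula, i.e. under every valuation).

F3

This is the axiom for the Euclidean property; its first-order frame correspondent is ∀x ∀y ∀z (Rxy ∧ Rxz → Ryz).
F1: fails — Rst and Rst but not Rtt.
F2: fails — Rw0w2 and Rw0w0 but not Rw2w0.
F3: holds.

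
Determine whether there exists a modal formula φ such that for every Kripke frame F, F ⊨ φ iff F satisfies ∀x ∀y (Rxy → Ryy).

This is a Sahlqvist condition; the T□ axiom □(□q → q) defines it.
Suppose □(□q→q) is valid. Take Rxy and set V(q)={w : Ryw}. Then at y, □q holds; since □(□q→q) at x, □q→q at y, so q at y, i.e. Ryy.

Yes — defined by □(□q → q)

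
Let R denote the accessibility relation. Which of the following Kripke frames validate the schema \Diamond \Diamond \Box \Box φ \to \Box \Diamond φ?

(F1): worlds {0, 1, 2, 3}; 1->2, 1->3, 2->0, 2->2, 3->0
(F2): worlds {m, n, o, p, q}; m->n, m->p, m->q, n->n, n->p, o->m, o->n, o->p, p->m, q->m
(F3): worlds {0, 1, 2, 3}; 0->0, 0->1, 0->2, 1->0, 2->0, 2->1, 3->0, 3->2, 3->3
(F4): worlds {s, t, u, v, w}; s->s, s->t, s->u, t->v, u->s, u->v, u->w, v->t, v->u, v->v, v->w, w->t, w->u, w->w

(F3), (F4)

Frame correspondent (Sahlqvist): \forall x \forall y \forall z ((x R^2 y \wedge xRz) \to \exists w (y R^2 w \wedge zRw)) — i.e. a generalized confluence (Geach) condition.
(F1): fails — 1R²0, 1R2 but no w with 0R²w and 2Rw.
(F2): fails — mR²p, mRp but no w with pR²w and pRw.
(F3): satisfies the condition.
(F4): satisfies the condition.
Valid on: (F3), (F4).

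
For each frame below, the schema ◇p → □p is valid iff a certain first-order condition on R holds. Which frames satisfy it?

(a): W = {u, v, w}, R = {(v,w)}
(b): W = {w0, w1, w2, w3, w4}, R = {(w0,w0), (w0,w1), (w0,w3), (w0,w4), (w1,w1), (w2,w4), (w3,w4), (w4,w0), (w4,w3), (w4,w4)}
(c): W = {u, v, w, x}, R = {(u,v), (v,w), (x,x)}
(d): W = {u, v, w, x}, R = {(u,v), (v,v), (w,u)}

(a), (c), (d)

This is the axiom for partial functionality; its first-order frame correspondent is ∀x ∀y ∀z (Rxy ∧ Rxz → y = z).
(a): condition met.
(b): fails — w0 sees both w0 and w1.
(c): condition met.
(d): condition met.
Valid on: (a), (c), (d).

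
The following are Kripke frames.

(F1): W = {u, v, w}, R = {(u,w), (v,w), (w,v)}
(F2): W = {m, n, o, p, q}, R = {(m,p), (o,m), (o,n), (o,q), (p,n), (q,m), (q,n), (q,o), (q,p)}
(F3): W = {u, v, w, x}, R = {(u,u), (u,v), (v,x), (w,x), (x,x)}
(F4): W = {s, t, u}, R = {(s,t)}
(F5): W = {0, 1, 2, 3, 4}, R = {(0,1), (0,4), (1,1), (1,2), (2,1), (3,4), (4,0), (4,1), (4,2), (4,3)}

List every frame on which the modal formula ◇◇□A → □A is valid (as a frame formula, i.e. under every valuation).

Frame correspondent (Sahlqvist): ∀x ∀y ∀z ((xR²y ∧ xRz) → ∃w (yRw ∧ z = w)) — i.e. a generalized confluence (Geach) condition.
(F1): condition met.
(F2): fails — mR²n, mRp but no w with nRw and p=w.
(F3): fails — uR²v, uRu but no t with vRt and u=t.
(F4): condition met.
(F5): fails — 0R²1, 0R4 but no w with 1Rw and 4=w.

(F1), (F4)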